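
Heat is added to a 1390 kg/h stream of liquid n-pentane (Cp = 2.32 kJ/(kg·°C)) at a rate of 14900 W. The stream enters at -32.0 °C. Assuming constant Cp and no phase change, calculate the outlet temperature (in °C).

T_out = -15.4 °C

Q = 14900 W = 53640 kJ/h
ΔT = Q/(ṁ·Cp) = 53640/(1390×2.32) = 16.634 K
T_out = -32.0 + 16.634 = -15.366 °C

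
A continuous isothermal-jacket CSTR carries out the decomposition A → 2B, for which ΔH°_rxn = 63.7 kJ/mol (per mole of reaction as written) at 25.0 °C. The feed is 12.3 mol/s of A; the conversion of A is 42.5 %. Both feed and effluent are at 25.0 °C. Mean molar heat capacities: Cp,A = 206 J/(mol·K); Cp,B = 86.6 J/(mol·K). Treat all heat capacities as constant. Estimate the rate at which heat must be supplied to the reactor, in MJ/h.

Extent of reaction ξ = 0.425 × 12.3 = 5.2275 mol/s
Reaction term: ξ·ΔH°_rxn = 5.2275 × 63.7 = 332.99 kJ/s
Q = ΔH = 332.99 kJ/s = 332.99 kW
Heat supplied = 1198.8 MJ/h

Q_in = 1200 MJ/h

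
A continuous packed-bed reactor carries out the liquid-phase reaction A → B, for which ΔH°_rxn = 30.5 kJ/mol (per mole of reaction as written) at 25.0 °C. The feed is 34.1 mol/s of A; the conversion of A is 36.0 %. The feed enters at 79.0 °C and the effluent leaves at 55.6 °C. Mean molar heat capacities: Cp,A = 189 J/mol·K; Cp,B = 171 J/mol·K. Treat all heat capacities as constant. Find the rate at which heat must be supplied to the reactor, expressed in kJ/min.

Q_in = 13000 kJ/min

Extent of reaction ξ = 0.360 × 34.1 = 12.276 mol/s
Reaction term: ξ·ΔH°_rxn = 12.276 × 30.5 = 374.42 kJ/s
Sensible, feed 79.0→25 °C: -348.02 kJ/s
Outlet flows (mol/s): A 21.824, B 12.276
Sensible, products 25→55.6 °C: 190.45 kJ/s
Q = ΔH = 216.85 kJ/s = 216.85 kW
Heat supplied = 13011 kJ/min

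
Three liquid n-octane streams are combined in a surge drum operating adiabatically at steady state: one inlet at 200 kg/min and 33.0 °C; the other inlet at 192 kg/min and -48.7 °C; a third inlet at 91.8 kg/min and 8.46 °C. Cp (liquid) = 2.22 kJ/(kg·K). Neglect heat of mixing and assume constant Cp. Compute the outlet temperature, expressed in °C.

Energy balance with Q = 0: Σ ṁᵢCp,ᵢ(T_out − Tᵢ) = 0
Σ ṁᵢCp,ᵢTᵢ = 200×2.22×33.0 + 192×2.22×-48.7 + 91.8×2.22×8.46 = -4381.8
Σ ṁᵢCp,ᵢ = 200×2.22 + 192×2.22 + 91.8×2.22 = 1074
T_out = -4381.8 / 1074 = -4.0797 °C

T_out = -4.08 °C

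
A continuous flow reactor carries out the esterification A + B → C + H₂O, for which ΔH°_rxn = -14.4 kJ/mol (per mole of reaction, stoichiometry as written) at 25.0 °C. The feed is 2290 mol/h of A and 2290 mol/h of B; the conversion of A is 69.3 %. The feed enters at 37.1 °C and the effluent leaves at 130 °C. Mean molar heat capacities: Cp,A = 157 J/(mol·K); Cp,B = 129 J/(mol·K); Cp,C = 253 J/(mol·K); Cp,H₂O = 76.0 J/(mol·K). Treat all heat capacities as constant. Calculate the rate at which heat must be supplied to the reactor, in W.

Extent of reaction ξ = 0.693 × 2290 = 1587 mol/h
Reaction term: ξ·ΔH°_rxn = 1587 × -14.4 = -22852 kJ/h
Sensible, feed 37.1→25 °C: -7924.8 kJ/h
Outlet flows (mol/h): A 703.03, B 703.03, C 1587, H₂O 1587
Sensible, products 25→130 °C: 75934 kJ/h
Q = ΔH = 45157 kJ/h = 12.544 kW
Heat supplied = 12544 W

Q_in = 12500 W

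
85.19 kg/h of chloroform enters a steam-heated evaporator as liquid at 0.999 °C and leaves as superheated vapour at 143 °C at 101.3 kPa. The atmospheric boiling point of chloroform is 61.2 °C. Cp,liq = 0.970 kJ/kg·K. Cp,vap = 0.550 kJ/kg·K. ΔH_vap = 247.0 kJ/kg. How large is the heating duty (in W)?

Q = 8290 W

liquid 0.999→61.2 °C: 58.395 kJ/kg
vaporisation at 61.2 °C: 247 kJ/kg
vapour 61.2→143 °C: 44.99 kJ/kg
Δh = 58.395 + 247 + 44.99 = 350.38 kJ/kg
Q = ṁ·Δh = 85.19 kg/h × 350.38 kJ/kg = 29849 kJ/h
|Q| = 8.2915 kW = 8291.5 W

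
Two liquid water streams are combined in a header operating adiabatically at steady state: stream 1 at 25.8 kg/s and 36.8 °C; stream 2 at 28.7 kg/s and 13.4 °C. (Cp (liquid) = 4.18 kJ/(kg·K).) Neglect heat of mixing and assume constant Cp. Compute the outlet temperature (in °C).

T_out = 24.5 °C

Energy balance with Q = 0: Σ ṁᵢCp,ᵢ(T_out − Tᵢ) = 0
Σ ṁᵢCp,ᵢTᵢ = 25.8×4.18×36.8 + 28.7×4.18×13.4 = 5576.2
Σ ṁᵢCp,ᵢ = 25.8×4.18 + 28.7×4.18 = 227.81
T_out = 5576.2 / 227.81 = 24.477 °C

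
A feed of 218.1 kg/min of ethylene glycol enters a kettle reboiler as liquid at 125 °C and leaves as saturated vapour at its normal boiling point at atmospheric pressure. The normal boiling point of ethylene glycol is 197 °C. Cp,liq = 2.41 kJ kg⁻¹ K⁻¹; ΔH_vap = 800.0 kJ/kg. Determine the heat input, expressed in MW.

Q = 3.54 MW

liquid 125→197 °C: 173.52 kJ/kg
vaporisation at 197 °C: 800 kJ/kg
Δh = 173.52 + 800 = 973.52 kJ/kg
Q = ṁ·Δh = 218.1 kg/min × 973.52 kJ/kg = 212320 kJ/min
|Q| = 3538.7 kW = 3.5387 MW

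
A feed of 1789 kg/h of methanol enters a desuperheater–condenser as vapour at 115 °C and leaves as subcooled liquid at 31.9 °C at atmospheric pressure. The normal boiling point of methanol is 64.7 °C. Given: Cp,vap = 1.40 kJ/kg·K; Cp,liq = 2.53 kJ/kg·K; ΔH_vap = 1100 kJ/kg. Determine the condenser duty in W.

vapour 115→64.7 °C: -70.42 kJ/kg
condensation at 64.7 °C: -1100 kJ/kg
liquid 64.7→31.9 °C: -82.984 kJ/kg
Δh = -70.42 + -1100 + -82.984 = -1253.4 kJ/kg
Q = ṁ·Δh = 1789 kg/h × -1253.4 kJ/kg = -2.2423e+06 kJ/h
|Q| = 622.87 kW = 622870 W

Q_c = 623000 W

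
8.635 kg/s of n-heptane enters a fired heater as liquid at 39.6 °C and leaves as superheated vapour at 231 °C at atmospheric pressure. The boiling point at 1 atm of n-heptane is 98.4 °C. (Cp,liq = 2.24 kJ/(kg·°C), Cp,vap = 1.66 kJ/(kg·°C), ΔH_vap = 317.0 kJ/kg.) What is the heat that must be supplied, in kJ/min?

liquid 39.6→98.4 °C: 131.71 kJ/kg
vaporisation at 98.4 °C: 317 kJ/kg
vapour 98.4→231 °C: 220.12 kJ/kg
Δh = 131.71 + 317 + 220.12 = 668.83 kJ/kg
Q = ṁ·Δh = 8.635 kg/s × 668.83 kJ/kg = 5775.3 kJ/s
|Q| = 5775.3 kW = 346520 kJ/min

Q = 347000 kJ/min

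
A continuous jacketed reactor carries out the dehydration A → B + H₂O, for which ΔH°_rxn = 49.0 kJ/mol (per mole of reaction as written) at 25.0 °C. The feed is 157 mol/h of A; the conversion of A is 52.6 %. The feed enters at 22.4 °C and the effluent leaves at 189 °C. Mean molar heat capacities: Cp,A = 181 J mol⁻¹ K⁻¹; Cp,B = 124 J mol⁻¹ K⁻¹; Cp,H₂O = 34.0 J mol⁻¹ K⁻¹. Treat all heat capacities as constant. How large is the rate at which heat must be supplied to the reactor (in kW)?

Q_in = 2.35 kW

Extent of reaction ξ = 0.526 × 157 = 82.582 mol/h
Reaction term: ξ·ΔH°_rxn = 82.582 × 49.0 = 4046.5 kJ/h
Sensible, feed 22.4→25 °C: 73.884 kJ/h
Outlet flows (mol/h): A 74.418, B 82.582, H₂O 82.582
Sensible, products 25→189 °C: 4348.9 kJ/h
Q = ΔH = 8469.3 kJ/h = 2.3526 kW
Heat supplied = 2.3526 kW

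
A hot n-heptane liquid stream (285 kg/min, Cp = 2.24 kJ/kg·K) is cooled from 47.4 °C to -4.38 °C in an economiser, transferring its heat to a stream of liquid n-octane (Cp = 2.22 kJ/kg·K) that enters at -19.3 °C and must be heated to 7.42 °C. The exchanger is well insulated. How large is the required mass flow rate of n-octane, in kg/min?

Heat released by hot stream: Q = 285 × 2.24 × (47.4 − -4.38) = 33056 kJ/min
Energy balance on cold side (adiabatic exchanger): Q = ṁ_c·Cp_c·(T_c,out − T_c,in)
ṁ_c = 33056 / [2.22 × (7.42 − -19.3)] = 557.27 kg/min

ṁ_c = 557 kg/min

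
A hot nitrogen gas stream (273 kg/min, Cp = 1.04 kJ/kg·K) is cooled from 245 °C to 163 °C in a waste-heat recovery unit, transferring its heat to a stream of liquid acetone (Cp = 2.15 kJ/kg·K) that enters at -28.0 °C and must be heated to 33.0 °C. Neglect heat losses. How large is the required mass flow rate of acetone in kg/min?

ṁ_c = 178 kg/min

Heat released by hot stream: Q = 273 × 1.04 × (245 − 163) = 23281 kJ/min
Energy balance on cold side (adiabatic exchanger): Q = ṁ_c·Cp_c·(T_c,out − T_c,in)
ṁ_c = 23281 / [2.15 × (33.0 − -28.0)] = 177.52 kg/min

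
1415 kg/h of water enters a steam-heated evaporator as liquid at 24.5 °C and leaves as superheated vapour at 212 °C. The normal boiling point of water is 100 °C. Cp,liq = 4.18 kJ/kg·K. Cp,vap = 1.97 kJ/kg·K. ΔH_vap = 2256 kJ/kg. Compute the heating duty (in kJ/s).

Q = 1100 kJ/s

liquid 24.5→100 °C: 315.59 kJ/kg
vaporisation at 100 °C: 2256 kJ/kg
vapour 100→212 °C: 220.64 kJ/kg
Δh = 315.59 + 2256 + 220.64 = 2792.2 kJ/kg
Q = ṁ·Δh = 1415 kg/h × 2792.2 kJ/kg = 3.951e+06 kJ/h
|Q| = 1097.5 kW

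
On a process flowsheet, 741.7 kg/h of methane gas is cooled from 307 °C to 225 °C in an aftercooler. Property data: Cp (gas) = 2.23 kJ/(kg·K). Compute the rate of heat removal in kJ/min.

Q = ṁ·Cp·ΔT = 741.7 × 2.23 × (225 − 307) = -135630 kJ/h
Converting: 135630 / 3600 s = 37.674 kW
Cooling duty = 2260.5 kJ/min

Q_c = 2260 kJ/min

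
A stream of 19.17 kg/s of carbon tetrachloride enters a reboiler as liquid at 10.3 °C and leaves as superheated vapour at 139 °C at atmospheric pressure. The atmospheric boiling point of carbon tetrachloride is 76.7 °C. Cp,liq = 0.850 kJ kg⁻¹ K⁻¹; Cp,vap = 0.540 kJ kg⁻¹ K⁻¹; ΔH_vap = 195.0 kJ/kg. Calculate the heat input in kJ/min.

liquid 10.3→76.7 °C: 56.44 kJ/kg
vaporisation at 76.7 °C: 195 kJ/kg
vapour 76.7→139 °C: 33.642 kJ/kg
Δh = 56.44 + 195 + 33.642 = 285.08 kJ/kg
Q = ṁ·Δh = 19.17 kg/s × 285.08 kJ/kg = 5465 kJ/s
|Q| = 5465 kW = 327900 kJ/min

Q = 328000 kJ/min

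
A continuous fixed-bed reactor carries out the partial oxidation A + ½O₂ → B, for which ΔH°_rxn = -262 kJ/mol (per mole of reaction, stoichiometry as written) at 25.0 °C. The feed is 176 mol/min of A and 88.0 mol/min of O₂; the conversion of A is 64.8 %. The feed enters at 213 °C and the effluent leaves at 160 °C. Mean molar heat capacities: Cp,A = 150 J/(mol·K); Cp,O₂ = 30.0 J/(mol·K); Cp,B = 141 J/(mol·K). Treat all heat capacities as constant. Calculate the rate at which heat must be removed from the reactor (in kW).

Extent of reaction ξ = 0.648 × 176 = 114.05 mol/min
Reaction term: ξ·ΔH°_rxn = 114.05 × -262 = -29881 kJ/min
Sensible, feed 213→25 °C: -5459.5 kJ/min
Outlet flows (mol/min): A 61.952, O₂ 30.976, B 114.05
Sensible, products 25→160 °C: 3550.9 kJ/min
Q = ΔH = -31789 kJ/min = -529.82 kW
Heat removed = 529.82 kW

Q_out = 530 kW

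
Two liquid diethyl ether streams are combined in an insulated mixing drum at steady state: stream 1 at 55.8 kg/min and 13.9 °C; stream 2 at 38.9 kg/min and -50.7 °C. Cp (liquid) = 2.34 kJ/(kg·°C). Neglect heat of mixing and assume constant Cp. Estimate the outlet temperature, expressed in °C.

Adiabatic, steady state ⇒ Σ ṁᵢCp,ᵢ(T_out − Tᵢ) = 0
Σ ṁᵢCp,ᵢTᵢ = 55.8×2.34×13.9 + 38.9×2.34×-50.7 = -2800.1
Σ ṁᵢCp,ᵢ = 55.8×2.34 + 38.9×2.34 = 221.6
T_out = -2800.1 / 221.6 = -12.636 °C

T_out = -12.6 °C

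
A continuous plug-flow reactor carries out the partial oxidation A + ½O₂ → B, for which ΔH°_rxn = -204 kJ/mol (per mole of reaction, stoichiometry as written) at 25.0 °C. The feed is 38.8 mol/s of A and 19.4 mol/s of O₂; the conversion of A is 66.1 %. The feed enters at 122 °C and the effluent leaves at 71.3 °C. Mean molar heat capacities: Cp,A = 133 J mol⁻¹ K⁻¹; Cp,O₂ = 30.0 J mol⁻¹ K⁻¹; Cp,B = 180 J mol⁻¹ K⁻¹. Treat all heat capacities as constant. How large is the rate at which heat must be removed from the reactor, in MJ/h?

Extent of reaction ξ = 0.661 × 38.8 = 25.647 mol/s
Reaction term: ξ·ΔH°_rxn = 25.647 × -204 = -5231.9 kJ/s
Sensible, feed 122→25 °C: -557.01 kJ/s
Outlet flows (mol/s): A 13.153, O₂ 6.5766, B 25.647
Sensible, products 25→71.3 °C: 303.87 kJ/s
Q = ΔH = -5485.1 kJ/s = -5485.1 kW
Heat removed = 19746 MJ/h

Q_out = 19700 MJ/h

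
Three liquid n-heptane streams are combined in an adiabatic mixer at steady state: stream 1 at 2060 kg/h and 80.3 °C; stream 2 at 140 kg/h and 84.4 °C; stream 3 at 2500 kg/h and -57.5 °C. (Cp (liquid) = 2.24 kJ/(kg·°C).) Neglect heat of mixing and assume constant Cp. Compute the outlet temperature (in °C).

No heat crosses the boundary, so H_out = H_in.
Σ ṁᵢCp,ᵢTᵢ = 2060×2.24×80.3 + 140×2.24×84.4 + 2500×2.24×-57.5 = 75004
Σ ṁᵢCp,ᵢ = 2060×2.24 + 140×2.24 + 2500×2.24 = 10528
T_out = 75004 / 10528 = 7.1243 °C

T_out = 7.12 °C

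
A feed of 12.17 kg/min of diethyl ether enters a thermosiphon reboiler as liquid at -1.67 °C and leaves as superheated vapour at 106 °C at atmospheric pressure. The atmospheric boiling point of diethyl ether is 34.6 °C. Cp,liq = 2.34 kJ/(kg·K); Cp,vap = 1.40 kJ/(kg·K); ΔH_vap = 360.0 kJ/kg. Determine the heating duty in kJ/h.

liquid -1.67→34.6 °C: 84.872 kJ/kg
vaporisation at 34.6 °C: 360 kJ/kg
vapour 34.6→106 °C: 99.96 kJ/kg
Δh = 84.872 + 360 + 99.96 = 544.83 kJ/kg
Q = ṁ·Δh = 12.17 kg/min × 544.83 kJ/kg = 6630.6 kJ/min
|Q| = 110.51 kW = 397840 kJ/h

Q = 398000 kJ/h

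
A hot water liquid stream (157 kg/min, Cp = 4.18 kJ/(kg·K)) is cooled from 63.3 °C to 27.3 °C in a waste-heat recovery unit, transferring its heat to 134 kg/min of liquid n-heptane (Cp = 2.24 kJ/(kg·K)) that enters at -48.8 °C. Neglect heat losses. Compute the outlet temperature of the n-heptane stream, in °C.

T_c,out = 29.9 °C

Heat released by hot stream: Q = 157 × 4.18 × (63.3 − 27.3) = 23625 kJ/min
Energy balance on cold side (adiabatic exchanger): Q = ṁ_c·Cp_c·(T_c,out − T_c,in)
T_c,out = -48.8 + 23625/(134 × 2.24) = 29.909 °C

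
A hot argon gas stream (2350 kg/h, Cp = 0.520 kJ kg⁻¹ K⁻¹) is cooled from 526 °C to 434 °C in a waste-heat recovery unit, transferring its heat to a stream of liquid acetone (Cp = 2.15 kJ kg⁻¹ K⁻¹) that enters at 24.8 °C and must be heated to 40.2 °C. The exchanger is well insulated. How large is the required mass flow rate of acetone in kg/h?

ṁ_c = 3400 kg/h

Heat released by hot stream: Q = 2350 × 0.520 × (526 − 434) = 112420 kJ/h
Energy balance on cold side (adiabatic exchanger): Q = ṁ_c·Cp_c·(T_c,out − T_c,in)
ṁ_c = 112420 / [2.15 × (40.2 − 24.8)] = 3395.5 kg/h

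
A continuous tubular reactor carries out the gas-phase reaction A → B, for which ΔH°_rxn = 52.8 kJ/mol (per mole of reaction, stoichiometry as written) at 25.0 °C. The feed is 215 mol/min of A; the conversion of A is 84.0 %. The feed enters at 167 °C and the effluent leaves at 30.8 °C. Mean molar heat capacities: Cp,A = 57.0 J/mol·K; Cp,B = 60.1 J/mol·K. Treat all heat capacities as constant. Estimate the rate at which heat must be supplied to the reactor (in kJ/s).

Q_in = 131 kJ/s

Extent of reaction ξ = 0.840 × 215 = 180.6 mol/min
Reaction term: ξ·ΔH°_rxn = 180.6 × 52.8 = 9535.7 kJ/min
Sensible, feed 167→25 °C: -1740.2 kJ/min
Outlet flows (mol/min): A 34.4, B 180.6
Sensible, products 25→30.8 °C: 74.326 kJ/min
Q = ΔH = 7869.8 kJ/min = 131.16 kW
Heat supplied = 131.16 kJ/s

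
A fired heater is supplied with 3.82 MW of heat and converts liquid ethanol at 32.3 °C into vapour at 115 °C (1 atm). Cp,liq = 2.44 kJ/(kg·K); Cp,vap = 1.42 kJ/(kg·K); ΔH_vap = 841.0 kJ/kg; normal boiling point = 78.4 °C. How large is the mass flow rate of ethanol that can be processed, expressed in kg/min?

ṁ = 228 kg/min

Δh = 2.44×(78.4−32.3) + 841.0 + 1.42×(115−78.4) = 1005.5 kJ/kg
Q = 3.82 MW = 3820 kJ/s = 229200 kJ/min
ṁ = Q/Δh = 229200 / 1005.5 = 227.96 kg/min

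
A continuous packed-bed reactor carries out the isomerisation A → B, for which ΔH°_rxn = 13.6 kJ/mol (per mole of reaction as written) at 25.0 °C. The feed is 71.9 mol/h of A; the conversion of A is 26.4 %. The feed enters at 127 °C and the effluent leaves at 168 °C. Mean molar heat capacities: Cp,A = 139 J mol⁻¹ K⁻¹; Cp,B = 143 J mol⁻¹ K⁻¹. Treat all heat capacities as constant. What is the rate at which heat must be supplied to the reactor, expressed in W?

Extent of reaction ξ = 0.264 × 71.9 = 18.982 mol/h
Reaction term: ξ·ΔH°_rxn = 18.982 × 13.6 = 258.15 kJ/h
Sensible, feed 127→25 °C: -1019.4 kJ/h
Outlet flows (mol/h): A 52.918, B 18.982
Sensible, products 25→168 °C: 1440 kJ/h
Q = ΔH = 678.77 kJ/h = 0.18855 kW
Heat supplied = 188.55 W

Q_in = 189 W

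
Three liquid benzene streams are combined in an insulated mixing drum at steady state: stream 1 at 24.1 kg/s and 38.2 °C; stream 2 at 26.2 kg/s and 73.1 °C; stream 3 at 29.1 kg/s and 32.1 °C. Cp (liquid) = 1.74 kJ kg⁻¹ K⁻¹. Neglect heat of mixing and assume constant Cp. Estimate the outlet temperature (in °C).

T_out = 47.5 °C

No heat crosses the boundary, so H_out = H_in.
Σ ṁᵢCp,ᵢTᵢ = 24.1×1.74×38.2 + 26.2×1.74×73.1 + 29.1×1.74×32.1 = 6559.7
Σ ṁᵢCp,ᵢ = 24.1×1.74 + 26.2×1.74 + 29.1×1.74 = 138.16
T_out = 6559.7 / 138.16 = 47.48 °C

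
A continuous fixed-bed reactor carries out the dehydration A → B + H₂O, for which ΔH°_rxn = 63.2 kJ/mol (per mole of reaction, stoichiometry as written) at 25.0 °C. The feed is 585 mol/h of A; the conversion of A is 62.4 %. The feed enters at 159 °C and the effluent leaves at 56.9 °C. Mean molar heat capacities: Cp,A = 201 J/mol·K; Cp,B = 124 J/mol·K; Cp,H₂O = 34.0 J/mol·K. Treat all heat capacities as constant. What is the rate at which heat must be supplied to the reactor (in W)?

Q_in = 2930 W

Extent of reaction ξ = 0.624 × 585 = 365.04 mol/h
Reaction term: ξ·ΔH°_rxn = 365.04 × 63.2 = 23071 kJ/h
Sensible, feed 159→25 °C: -15756 kJ/h
Outlet flows (mol/h): A 219.96, B 365.04, H₂O 365.04
Sensible, products 25→56.9 °C: 3250.2 kJ/h
Q = ΔH = 10564 kJ/h = 2.9345 kW
Heat supplied = 2934.5 W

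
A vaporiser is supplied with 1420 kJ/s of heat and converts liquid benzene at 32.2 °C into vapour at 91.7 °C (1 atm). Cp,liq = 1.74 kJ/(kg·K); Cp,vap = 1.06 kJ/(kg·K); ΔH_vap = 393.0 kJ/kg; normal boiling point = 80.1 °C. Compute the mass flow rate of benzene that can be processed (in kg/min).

ṁ = 174 kg/min

Δh = 1.74×(80.1−32.2) + 393.0 + 1.06×(91.7−80.1) = 488.64 kJ/kg
Q = 1420 kJ/s = 1420 kJ/s = 85200 kJ/min
ṁ = Q/Δh = 85200 / 488.64 = 174.36 kg/min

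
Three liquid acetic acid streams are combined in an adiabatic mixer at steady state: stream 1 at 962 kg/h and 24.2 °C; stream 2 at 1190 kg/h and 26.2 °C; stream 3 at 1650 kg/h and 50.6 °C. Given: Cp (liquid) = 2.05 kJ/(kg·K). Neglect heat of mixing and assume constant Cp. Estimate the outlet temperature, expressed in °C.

T_out = 36.3 °C

Energy balance with Q = 0: Σ ṁᵢCp,ᵢ(T_out − Tᵢ) = 0
T_out = Σ ṁᵢCp,ᵢTᵢ / Σ ṁᵢCp,ᵢ
      = 282790 / 7794.1 = 36.283 °C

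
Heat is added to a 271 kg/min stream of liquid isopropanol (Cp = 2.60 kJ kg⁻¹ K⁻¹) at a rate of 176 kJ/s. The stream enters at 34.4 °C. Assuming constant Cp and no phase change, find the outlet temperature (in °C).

Q = 176 kJ/s = 10560 kJ/min
ΔT = Q/(ṁ·Cp) = 10560/(271×2.60) = 14.987 K
T_out = 34.4 + 14.987 = 49.387 °C

T_out = 49.4 °C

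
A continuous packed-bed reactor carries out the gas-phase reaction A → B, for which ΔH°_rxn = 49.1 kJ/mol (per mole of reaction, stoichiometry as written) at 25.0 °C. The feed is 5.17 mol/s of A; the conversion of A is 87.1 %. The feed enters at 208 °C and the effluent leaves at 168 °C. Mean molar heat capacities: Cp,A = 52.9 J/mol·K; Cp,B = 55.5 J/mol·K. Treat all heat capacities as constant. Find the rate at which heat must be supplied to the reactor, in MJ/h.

Q_in = 763 MJ/h

Extent of reaction ξ = 0.871 × 5.17 = 4.5031 mol/s
Reaction term: ξ·ΔH°_rxn = 4.5031 × 49.1 = 221.1 kJ/s
Sensible, feed 208→25 °C: -50.049 kJ/s
Outlet flows (mol/s): A 0.66693, B 4.5031
Sensible, products 25→168 °C: 40.784 kJ/s
Q = ΔH = 211.84 kJ/s = 211.84 kW
Heat supplied = 762.61 MJ/h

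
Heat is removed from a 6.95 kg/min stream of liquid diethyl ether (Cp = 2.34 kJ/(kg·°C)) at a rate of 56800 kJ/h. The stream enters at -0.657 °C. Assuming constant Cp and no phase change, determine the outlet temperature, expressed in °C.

Q = 56800 kJ/h = 946.67 kJ/min
ΔT = Q/(ṁ·Cp) = 946.67/(6.95×2.34) = 58.21 K
T_out = -0.657 − 58.21 = -58.867 °C

T_out = -58.9 °C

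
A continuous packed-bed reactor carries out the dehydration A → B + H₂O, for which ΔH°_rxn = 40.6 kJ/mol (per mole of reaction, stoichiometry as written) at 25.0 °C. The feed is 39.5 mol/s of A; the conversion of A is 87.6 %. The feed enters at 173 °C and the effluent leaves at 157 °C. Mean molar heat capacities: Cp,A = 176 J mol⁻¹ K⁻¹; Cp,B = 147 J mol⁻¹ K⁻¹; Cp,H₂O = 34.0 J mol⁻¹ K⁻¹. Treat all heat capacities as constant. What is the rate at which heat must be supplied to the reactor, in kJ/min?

Q_in = 79000 kJ/min

Extent of reaction ξ = 0.876 × 39.5 = 34.602 mol/s
Reaction term: ξ·ΔH°_rxn = 34.602 × 40.6 = 1404.8 kJ/s
Sensible, feed 173→25 °C: -1028.9 kJ/s
Outlet flows (mol/s): A 4.898, B 34.602, H₂O 34.602
Sensible, products 25→157 °C: 940.5 kJ/s
Q = ΔH = 1316.4 kJ/s = 1316.4 kW
Heat supplied = 78987 kJ/min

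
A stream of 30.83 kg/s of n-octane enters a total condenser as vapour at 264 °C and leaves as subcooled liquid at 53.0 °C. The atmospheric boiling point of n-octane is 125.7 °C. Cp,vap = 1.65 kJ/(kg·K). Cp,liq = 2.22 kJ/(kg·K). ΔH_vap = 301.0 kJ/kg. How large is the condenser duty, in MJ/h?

Q_c = 76600 MJ/h

vapour 264→125.7 °C: -228.19 kJ/kg
condensation at 125.7 °C: -301 kJ/kg
liquid 125.7→53.0 °C: -161.39 kJ/kg
Δh = -228.19 + -301 + -161.39 = -690.59 kJ/kg
Q = ṁ·Δh = 30.83 kg/s × -690.59 kJ/kg = -21291 kJ/s
|Q| = 21291 kW = 76647 MJ/h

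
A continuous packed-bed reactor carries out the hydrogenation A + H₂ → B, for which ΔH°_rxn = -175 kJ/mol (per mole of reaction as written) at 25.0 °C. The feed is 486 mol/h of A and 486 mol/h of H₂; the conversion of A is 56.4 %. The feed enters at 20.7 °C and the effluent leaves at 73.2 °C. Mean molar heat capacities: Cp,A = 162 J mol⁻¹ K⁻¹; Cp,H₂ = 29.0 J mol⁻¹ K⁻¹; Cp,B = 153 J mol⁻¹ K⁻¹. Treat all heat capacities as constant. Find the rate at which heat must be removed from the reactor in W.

Q_out = 12100 W

Extent of reaction ξ = 0.564 × 486 = 274.1 mol/h
Reaction term: ξ·ΔH°_rxn = 274.1 × -175 = -47968 kJ/h
Sensible, feed 20.7→25 °C: 399.15 kJ/h
Outlet flows (mol/h): A 211.9, H₂ 211.9, B 274.1
Sensible, products 25→73.2 °C: 3972.2 kJ/h
Q = ΔH = -43597 kJ/h = -12.11 kW
Heat removed = 12110 W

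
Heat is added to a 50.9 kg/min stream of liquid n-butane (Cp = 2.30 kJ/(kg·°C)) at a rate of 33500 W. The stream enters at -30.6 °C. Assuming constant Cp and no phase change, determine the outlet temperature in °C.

T_out = -13.4 °C

Q = 33500 W = 2010 kJ/min
ΔT = Q/(ṁ·Cp) = 2010/(50.9×2.30) = 17.169 K
T_out = -30.6 + 17.169 = -13.431 °C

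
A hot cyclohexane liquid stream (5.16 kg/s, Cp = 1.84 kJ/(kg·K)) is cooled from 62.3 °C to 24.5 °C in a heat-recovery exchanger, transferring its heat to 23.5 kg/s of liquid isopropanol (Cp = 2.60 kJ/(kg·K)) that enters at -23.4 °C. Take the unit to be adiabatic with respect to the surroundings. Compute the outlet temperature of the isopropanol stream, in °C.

Heat released by hot stream: Q = 5.16 × 1.84 × (62.3 − 24.5) = 358.89 kJ/s
Energy balance on cold side (adiabatic exchanger): Q = ṁ_c·Cp_c·(T_c,out − T_c,in)
T_c,out = -23.4 + 358.89/(23.5 × 2.60) = -17.526 °C

T_c,out = -17.5 °C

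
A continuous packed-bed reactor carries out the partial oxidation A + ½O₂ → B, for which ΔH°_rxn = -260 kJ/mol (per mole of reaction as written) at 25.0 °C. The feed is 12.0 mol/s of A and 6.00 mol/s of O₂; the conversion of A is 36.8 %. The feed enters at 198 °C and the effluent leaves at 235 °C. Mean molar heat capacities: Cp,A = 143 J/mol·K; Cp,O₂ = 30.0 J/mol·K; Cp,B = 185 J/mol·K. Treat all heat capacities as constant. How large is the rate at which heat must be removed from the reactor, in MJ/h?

Q_out = 3790 MJ/h

Extent of reaction ξ = 0.368 × 12.0 = 4.416 mol/s
Reaction term: ξ·ΔH°_rxn = 4.416 × -260 = -1148.2 kJ/s
Sensible, feed 198→25 °C: -328.01 kJ/s
Outlet flows (mol/s): A 7.584, O₂ 3.792, B 4.416
Sensible, products 25→235 °C: 423.2 kJ/s
Q = ΔH = -1053 kJ/s = -1053 kW
Heat removed = 3790.7 MJ/h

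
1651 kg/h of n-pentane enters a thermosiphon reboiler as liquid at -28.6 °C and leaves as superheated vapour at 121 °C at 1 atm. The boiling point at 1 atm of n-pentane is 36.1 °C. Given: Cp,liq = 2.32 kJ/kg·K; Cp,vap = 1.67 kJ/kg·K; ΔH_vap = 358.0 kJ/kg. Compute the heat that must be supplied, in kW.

liquid -28.6→36.1 °C: 150.1 kJ/kg
vaporisation at 36.1 °C: 358 kJ/kg
vapour 36.1→121 °C: 141.78 kJ/kg
Δh = 150.1 + 358 + 141.78 = 649.89 kJ/kg
Q = ṁ·Δh = 1651 kg/h × 649.89 kJ/kg = 1.073e+06 kJ/h
|Q| = 298.05 kW

Q = 298 kW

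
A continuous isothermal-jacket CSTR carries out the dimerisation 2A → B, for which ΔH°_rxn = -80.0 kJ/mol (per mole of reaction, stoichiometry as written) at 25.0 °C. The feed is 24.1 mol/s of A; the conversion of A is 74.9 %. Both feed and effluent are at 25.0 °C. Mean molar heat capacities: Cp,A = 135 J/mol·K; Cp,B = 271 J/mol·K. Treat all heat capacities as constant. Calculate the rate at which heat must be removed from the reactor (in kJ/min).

Q_out = 43300 kJ/min

Extent of reaction ξ = 0.749 × 24.1 / 2 = 9.0255 mol/s
Reaction term: ξ·ΔH°_rxn = 9.0255 × -80.0 = -722.04 kJ/s
Q = ΔH = -722.04 kJ/s = -722.04 kW
Heat removed = 43322 kJ/min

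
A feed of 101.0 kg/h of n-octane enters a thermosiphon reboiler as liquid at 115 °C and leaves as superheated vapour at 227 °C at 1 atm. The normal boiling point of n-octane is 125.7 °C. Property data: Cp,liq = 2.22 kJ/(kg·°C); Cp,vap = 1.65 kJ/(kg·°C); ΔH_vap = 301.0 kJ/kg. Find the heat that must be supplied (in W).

liquid 115→125.7 °C: 23.754 kJ/kg
vaporisation at 125.7 °C: 301 kJ/kg
vapour 125.7→227 °C: 167.14 kJ/kg
Δh = 23.754 + 301 + 167.14 = 491.9 kJ/kg
Q = ṁ·Δh = 101.0 kg/h × 491.9 kJ/kg = 49682 kJ/h
|Q| = 13.8 kW = 13800 W

Q = 13800 W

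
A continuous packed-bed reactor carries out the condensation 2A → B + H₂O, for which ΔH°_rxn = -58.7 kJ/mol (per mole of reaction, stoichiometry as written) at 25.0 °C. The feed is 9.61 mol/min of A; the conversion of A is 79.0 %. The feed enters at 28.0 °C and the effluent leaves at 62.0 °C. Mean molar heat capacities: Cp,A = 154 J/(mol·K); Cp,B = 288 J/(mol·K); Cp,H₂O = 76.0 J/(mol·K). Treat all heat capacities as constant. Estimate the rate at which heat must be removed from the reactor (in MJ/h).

Extent of reaction ξ = 0.790 × 9.61 / 2 = 3.7959 mol/min
Reaction term: ξ·ΔH°_rxn = 3.7959 × -58.7 = -222.82 kJ/min
Sensible, feed 28.0→25 °C: -4.4398 kJ/min
Outlet flows (mol/min): A 2.0181, B 3.7959, H₂O 3.7959
Sensible, products 25→62.0 °C: 62.623 kJ/min
Q = ΔH = -164.64 kJ/min = -2.744 kW
Heat removed = 9.8783 MJ/h

Q_out = 9.88 MJ/h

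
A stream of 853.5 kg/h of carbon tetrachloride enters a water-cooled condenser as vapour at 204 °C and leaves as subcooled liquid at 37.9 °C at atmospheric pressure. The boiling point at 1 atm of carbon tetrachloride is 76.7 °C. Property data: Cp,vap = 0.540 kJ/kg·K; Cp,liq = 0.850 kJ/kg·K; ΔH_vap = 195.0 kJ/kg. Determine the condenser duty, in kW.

vapour 204→76.7 °C: -68.742 kJ/kg
condensation at 76.7 °C: -195 kJ/kg
liquid 76.7→37.9 °C: -32.98 kJ/kg
Δh = -68.742 + -195 + -32.98 = -296.72 kJ/kg
Q = ṁ·Δh = 853.5 kg/h × -296.72 kJ/kg = -253250 kJ/h
|Q| = 70.348 kW

Q_c = 70.3 kW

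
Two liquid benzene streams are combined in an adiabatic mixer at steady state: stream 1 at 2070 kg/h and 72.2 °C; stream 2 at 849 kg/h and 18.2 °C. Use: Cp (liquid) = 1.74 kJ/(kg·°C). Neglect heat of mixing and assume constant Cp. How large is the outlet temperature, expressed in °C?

Adiabatic, steady state ⇒ Σ ṁᵢCp,ᵢ(T_out − Tᵢ) = 0
T_out = Σ ṁᵢCp,ᵢTᵢ / Σ ṁᵢCp,ᵢ
      = 286940 / 5079.1 = 56.494 °C

T_out = 56.5 °C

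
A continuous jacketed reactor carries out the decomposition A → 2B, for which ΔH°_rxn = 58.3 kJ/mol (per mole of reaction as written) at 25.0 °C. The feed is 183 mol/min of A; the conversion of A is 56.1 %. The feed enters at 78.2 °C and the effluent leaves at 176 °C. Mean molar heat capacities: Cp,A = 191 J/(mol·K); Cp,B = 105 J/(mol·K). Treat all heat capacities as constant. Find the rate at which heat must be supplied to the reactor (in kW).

Q_in = 162 kW

Extent of reaction ξ = 0.561 × 183 = 102.66 mol/min
Reaction term: ξ·ΔH°_rxn = 102.66 × 58.3 = 5985.3 kJ/min
Sensible, feed 78.2→25 °C: -1859.5 kJ/min
Outlet flows (mol/min): A 80.337, B 205.33
Sensible, products 25→176 °C: 5572.4 kJ/min
Q = ΔH = 9698.2 kJ/min = 161.64 kW
Heat supplied = 161.64 kW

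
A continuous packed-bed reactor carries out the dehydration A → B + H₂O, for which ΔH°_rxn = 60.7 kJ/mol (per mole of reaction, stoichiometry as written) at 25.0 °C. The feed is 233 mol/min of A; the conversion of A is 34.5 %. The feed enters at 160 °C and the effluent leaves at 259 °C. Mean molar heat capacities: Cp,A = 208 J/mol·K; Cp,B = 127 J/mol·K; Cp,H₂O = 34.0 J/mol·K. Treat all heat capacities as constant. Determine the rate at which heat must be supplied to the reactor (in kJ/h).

Extent of reaction ξ = 0.345 × 233 = 80.385 mol/min
Reaction term: ξ·ΔH°_rxn = 80.385 × 60.7 = 4879.4 kJ/min
Sensible, feed 160→25 °C: -6542.6 kJ/min
Outlet flows (mol/min): A 152.62, B 80.385, H₂O 80.385
Sensible, products 25→259 °C: 10457 kJ/min
Q = ΔH = 8793.2 kJ/min = 146.55 kW
Heat supplied = 527590 kJ/h

Q_in = 528000 kJ/h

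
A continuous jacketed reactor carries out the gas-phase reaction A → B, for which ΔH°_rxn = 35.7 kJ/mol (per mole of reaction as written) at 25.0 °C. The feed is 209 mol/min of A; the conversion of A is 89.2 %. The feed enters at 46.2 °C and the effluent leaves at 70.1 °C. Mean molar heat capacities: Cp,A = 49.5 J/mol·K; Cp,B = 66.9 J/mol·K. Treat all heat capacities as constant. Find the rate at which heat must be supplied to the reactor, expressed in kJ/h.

Q_in = 423000 kJ/h

Extent of reaction ξ = 0.892 × 209 = 186.43 mol/min
Reaction term: ξ·ΔH°_rxn = 186.43 × 35.7 = 6655.5 kJ/min
Sensible, feed 46.2→25 °C: -219.32 kJ/min
Outlet flows (mol/min): A 22.572, B 186.43
Sensible, products 25→70.1 °C: 612.88 kJ/min
Q = ΔH = 7049 kJ/min = 117.48 kW
Heat supplied = 422940 kJ/h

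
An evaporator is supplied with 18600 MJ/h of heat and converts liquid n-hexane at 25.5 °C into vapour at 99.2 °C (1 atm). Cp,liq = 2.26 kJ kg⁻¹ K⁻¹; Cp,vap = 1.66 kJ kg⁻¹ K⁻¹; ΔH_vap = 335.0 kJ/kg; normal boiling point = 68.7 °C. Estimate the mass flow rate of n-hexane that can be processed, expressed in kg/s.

ṁ = 10.7 kg/s

Δh = 2.26×(68.7−25.5) + 335.0 + 1.66×(99.2−68.7) = 483.26 kJ/kg
Q = 18600 MJ/h = 5166.7 kJ/s = 5166.7 kJ/s
ṁ = Q/Δh = 5166.7 / 483.26 = 10.691 kg/s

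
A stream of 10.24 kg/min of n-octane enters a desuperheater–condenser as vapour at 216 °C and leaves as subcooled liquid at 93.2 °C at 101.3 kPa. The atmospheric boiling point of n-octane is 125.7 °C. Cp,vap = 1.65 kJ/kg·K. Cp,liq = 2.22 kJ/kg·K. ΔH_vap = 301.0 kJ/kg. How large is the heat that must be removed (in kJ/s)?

vapour 216→125.7 °C: -148.99 kJ/kg
condensation at 125.7 °C: -301 kJ/kg
liquid 125.7→93.2 °C: -72.15 kJ/kg
Δh = -148.99 + -301 + -72.15 = -522.14 kJ/kg
Q = ṁ·Δh = 10.24 kg/min × -522.14 kJ/kg = -5346.8 kJ/min
|Q| = 89.113 kW

Q_c = 89.1 kJ/s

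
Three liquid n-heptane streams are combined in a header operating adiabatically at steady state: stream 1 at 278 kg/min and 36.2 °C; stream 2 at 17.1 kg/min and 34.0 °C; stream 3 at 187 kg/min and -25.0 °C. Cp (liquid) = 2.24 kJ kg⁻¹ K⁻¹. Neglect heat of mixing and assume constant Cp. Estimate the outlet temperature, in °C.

Energy balance with Q = 0: Σ ṁᵢCp,ᵢ(T_out − Tᵢ) = 0
T_out = Σ ṁᵢCp,ᵢTᵢ / Σ ṁᵢCp,ᵢ
      = 13373 / 1079.9 = 12.383 °C

T_out = 12.4 °C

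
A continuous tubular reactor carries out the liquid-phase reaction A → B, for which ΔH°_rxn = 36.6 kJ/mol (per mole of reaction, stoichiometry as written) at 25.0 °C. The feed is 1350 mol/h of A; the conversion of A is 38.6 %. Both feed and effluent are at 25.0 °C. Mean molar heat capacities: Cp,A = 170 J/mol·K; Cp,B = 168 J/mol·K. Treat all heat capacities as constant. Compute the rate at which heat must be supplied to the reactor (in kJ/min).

Q_in = 318 kJ/min

Extent of reaction ξ = 0.386 × 1350 = 521.1 mol/h
Reaction term: ξ·ΔH°_rxn = 521.1 × 36.6 = 19072 kJ/h
Q = ΔH = 19072 kJ/h = 5.2979 kW
Heat supplied = 317.87 kJ/min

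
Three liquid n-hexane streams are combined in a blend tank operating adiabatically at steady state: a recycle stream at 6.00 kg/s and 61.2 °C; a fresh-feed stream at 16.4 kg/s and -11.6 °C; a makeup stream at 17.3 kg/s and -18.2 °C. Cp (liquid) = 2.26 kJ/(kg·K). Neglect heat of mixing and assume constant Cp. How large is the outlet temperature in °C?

T_out = -3.47 °C

No heat crosses the boundary, so H_out = H_in.
T_out = Σ ṁᵢCp,ᵢTᵢ / Σ ṁᵢCp,ᵢ
      = -311.65 / 89.722 = -3.4736 °C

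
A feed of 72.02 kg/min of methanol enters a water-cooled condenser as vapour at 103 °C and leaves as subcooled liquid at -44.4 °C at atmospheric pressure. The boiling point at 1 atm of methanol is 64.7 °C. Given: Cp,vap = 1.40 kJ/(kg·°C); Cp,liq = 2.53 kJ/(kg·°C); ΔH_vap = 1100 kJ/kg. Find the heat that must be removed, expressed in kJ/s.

Q_c = 1720 kJ/s

vapour 103→64.7 °C: -53.62 kJ/kg
condensation at 64.7 °C: -1100 kJ/kg
liquid 64.7→-44.4 °C: -276.02 kJ/kg
Δh = -53.62 + -1100 + -276.02 = -1429.6 kJ/kg
Q = ṁ·Δh = 72.02 kg/min × -1429.6 kJ/kg = -102960 kJ/min
|Q| = 1716 kW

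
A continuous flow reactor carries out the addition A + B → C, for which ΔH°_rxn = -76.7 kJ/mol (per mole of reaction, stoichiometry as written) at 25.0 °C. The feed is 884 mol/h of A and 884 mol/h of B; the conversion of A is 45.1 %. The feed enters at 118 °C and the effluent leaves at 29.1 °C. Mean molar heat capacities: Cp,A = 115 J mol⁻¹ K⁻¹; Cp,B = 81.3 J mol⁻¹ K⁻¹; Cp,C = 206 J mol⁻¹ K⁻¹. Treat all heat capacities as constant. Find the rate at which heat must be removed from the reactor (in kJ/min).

Extent of reaction ξ = 0.451 × 884 = 398.68 mol/h
Reaction term: ξ·ΔH°_rxn = 398.68 × -76.7 = -30579 kJ/h
Sensible, feed 118→25 °C: -16138 kJ/h
Outlet flows (mol/h): A 485.32, B 485.32, C 398.68
Sensible, products 25→29.1 °C: 727.33 kJ/h
Q = ΔH = -45990 kJ/h = -12.775 kW
Heat removed = 766.5 kJ/min

Q_out = 766 kJ/min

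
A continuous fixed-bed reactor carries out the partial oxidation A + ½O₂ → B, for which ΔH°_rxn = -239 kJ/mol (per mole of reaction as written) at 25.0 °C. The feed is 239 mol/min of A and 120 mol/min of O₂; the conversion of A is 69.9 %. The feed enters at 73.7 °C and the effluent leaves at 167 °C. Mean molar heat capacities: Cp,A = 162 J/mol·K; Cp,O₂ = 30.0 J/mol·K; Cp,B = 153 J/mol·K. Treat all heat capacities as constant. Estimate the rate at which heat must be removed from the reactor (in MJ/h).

Q_out = 2190 MJ/h

Extent of reaction ξ = 0.699 × 239 = 167.06 mol/min
Reaction term: ξ·ΔH°_rxn = 167.06 × -239 = -39928 kJ/min
Sensible, feed 73.7→25 °C: -2060.9 kJ/min
Outlet flows (mol/min): A 71.939, O₂ 36.47, B 167.06
Sensible, products 25→167 °C: 5439.8 kJ/min
Q = ΔH = -36549 kJ/min = -609.14 kW
Heat removed = 2192.9 MJ/h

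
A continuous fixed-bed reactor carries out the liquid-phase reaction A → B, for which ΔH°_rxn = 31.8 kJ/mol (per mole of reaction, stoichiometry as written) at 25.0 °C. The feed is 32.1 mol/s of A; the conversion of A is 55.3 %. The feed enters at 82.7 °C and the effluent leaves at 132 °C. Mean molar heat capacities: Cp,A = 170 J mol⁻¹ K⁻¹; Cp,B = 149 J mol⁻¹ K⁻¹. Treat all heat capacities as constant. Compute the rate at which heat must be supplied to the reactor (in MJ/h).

Q_in = 2860 MJ/h

Extent of reaction ξ = 0.553 × 32.1 = 17.751 mol/s
Reaction term: ξ·ΔH°_rxn = 17.751 × 31.8 = 564.49 kJ/s
Sensible, feed 82.7→25 °C: -314.87 kJ/s
Outlet flows (mol/s): A 14.349, B 17.751
Sensible, products 25→132 °C: 544.01 kJ/s
Q = ΔH = 793.63 kJ/s = 793.63 kW
Heat supplied = 2857.1 MJ/h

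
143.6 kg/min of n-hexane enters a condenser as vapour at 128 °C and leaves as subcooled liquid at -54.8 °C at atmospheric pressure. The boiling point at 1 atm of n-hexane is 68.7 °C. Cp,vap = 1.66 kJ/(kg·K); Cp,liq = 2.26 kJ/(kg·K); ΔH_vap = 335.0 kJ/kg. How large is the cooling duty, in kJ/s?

vapour 128→68.7 °C: -98.438 kJ/kg
condensation at 68.7 °C: -335 kJ/kg
liquid 68.7→-54.8 °C: -279.11 kJ/kg
Δh = -98.438 + -335 + -279.11 = -712.55 kJ/kg
Q = ṁ·Δh = 143.6 kg/min × -712.55 kJ/kg = -102320 kJ/min
|Q| = 1705.4 kW

Q_c = 1710 kJ/s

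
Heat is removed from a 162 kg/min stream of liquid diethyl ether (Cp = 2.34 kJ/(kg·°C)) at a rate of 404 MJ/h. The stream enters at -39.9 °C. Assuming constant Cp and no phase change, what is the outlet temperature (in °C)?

Q = 404 MJ/h = 6733.3 kJ/min
ΔT = Q/(ṁ·Cp) = 6733.3/(162×2.34) = 17.762 K
T_out = -39.9 − 17.762 = -57.662 °C

T_out = -57.7 °C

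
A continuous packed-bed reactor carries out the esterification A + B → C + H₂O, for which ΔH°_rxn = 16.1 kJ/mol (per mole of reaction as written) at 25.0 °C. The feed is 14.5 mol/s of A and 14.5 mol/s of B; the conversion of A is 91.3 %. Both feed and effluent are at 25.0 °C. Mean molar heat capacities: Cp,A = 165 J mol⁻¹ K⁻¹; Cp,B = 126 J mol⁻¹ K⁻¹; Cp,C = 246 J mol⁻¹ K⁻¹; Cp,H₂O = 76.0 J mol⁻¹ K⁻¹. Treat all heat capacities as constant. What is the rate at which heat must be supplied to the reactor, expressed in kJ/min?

Extent of reaction ξ = 0.913 × 14.5 = 13.239 mol/s
Reaction term: ξ·ΔH°_rxn = 13.239 × 16.1 = 213.14 kJ/s
Q = ΔH = 213.14 kJ/s = 213.14 kW
Heat supplied = 12788 kJ/min

Q_in = 12800 kJ/min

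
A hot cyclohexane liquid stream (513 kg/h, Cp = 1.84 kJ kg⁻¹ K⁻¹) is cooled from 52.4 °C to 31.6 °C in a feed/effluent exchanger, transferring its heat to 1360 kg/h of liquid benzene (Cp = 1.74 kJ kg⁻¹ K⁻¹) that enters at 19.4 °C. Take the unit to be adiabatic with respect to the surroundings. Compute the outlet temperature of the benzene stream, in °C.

T_c,out = 27.7 °C

Heat released by hot stream: Q = 513 × 1.84 × (52.4 − 31.6) = 19634 kJ/h
Energy balance on cold side (adiabatic exchanger): Q = ṁ_c·Cp_c·(T_c,out − T_c,in)
T_c,out = 19.4 + 19634/(1360 × 1.74) = 27.697 °C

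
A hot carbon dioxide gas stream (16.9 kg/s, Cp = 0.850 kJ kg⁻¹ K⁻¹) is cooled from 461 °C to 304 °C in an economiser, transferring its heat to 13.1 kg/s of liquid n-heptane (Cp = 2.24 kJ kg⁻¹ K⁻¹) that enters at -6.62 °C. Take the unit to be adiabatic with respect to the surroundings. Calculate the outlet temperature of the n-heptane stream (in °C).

T_c,out = 70.2 °C

Heat released by hot stream: Q = 16.9 × 0.850 × (461 − 304) = 2255.3 kJ/s
Energy balance on cold side (adiabatic exchanger): Q = ṁ_c·Cp_c·(T_c,out − T_c,in)
T_c,out = -6.62 + 2255.3/(13.1 × 2.24) = 70.237 °C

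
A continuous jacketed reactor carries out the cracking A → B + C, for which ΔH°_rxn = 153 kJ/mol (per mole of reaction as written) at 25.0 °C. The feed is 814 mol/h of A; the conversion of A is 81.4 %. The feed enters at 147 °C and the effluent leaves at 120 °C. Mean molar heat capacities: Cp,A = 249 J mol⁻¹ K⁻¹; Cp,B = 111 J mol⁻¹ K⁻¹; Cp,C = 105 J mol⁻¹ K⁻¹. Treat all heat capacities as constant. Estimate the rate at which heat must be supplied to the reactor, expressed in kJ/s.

Extent of reaction ξ = 0.814 × 814 = 662.6 mol/h
Reaction term: ξ·ΔH°_rxn = 662.6 × 153 = 101380 kJ/h
Sensible, feed 147→25 °C: -24728 kJ/h
Outlet flows (mol/h): A 151.4, B 662.6, C 662.6
Sensible, products 25→120 °C: 17178 kJ/h
Q = ΔH = 93827 kJ/h = 26.063 kW
Heat supplied = 26.063 kJ/s

Q_in = 26.1 kJ/s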